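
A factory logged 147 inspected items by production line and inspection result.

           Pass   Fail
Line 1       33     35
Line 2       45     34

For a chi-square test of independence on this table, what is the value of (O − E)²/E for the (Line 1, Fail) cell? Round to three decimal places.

0.298

Row total (Line 1) = 68; column total (Fail) = 69; N = 147.
Expected count E = 68 × 69 / 147 = 31.9184.
Contribution = (O − E)²/E = (35 − 31.9184)² / 31.9184 = 0.298.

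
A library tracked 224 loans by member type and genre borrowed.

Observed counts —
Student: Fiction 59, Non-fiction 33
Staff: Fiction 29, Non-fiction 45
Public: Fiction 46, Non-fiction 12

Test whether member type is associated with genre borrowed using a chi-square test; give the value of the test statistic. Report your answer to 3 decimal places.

22.982

Row totals: 92, 74, 58. Column totals: 134, 90. Grand total N = 224.
Expected counts (row total × column total / N):
  Student, Fiction: 92×134/224 = 55.03571
  Student, Non-fiction: 92×90/224 = 36.96429
  Staff, Fiction: 74×134/224 = 44.26786
  Staff, Non-fiction: 74×90/224 = 29.73214
  Public, Fiction: 58×134/224 = 34.69643
  Public, Non-fiction: 58×90/224 = 23.30357
Contributions (O − E)²/E:
  (59 − 55.03571)²/55.03571 = 0.2856
  (33 − 36.96429)²/36.96429 = 0.4252
  (29 − 44.26786)²/44.26786 = 5.2658
  (45 − 29.73214)²/29.73214 = 7.8403
  (46 − 34.69643)²/34.69643 = 3.6825
  (12 − 23.30357)²/23.30357 = 5.4829
χ² = 0.2856 + 0.4252 + 5.2658 + 7.8403 + 3.6825 + 5.4829 = 22.982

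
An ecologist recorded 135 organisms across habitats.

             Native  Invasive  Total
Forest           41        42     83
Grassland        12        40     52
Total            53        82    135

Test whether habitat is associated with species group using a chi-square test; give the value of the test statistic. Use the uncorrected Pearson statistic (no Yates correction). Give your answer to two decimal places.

9.29

Grand total N = 135.
Expected counts (row total × column total / N):
  Forest, Native: 83×53/135 = 32.585
  Forest, Invasive: 83×82/135 = 50.415
  Grassland, Native: 52×53/135 = 20.415
  Grassland, Invasive: 52×82/135 = 31.585
Contributions (O − E)²/E:
  (41 − 32.585)²/32.585 = 2.1732
  (42 − 50.415)²/50.415 = 1.4046
  (12 − 20.415)²/20.415 = 3.4686
  (40 − 31.585)²/31.585 = 2.2420
χ² = 2.1732 + 1.4046 + 3.4686 + 2.2420 = 9.29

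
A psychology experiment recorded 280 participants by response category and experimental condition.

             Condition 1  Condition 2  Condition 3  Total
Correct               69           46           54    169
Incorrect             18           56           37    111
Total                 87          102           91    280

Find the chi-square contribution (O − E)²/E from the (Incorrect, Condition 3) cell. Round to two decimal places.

0.02

Row total (Incorrect) = 111; column total (Condition 3) = 91; N = 280.
Expected count E = 111 × 91 / 280 = 36.075.
Contribution = (O − E)²/E = (37 − 36.075)² / 36.075 = 0.02.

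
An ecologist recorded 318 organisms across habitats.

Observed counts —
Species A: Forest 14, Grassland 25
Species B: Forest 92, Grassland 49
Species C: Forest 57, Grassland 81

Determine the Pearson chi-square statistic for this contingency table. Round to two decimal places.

20.20

Row totals: 39, 141, 138. Column totals: 163, 155. Grand total N = 318.
Expected counts (row total × column total / N):
  Species A, Forest: 39×163/318 = 19.9906
  Species A, Grassland: 39×155/318 = 19.0094
  Species B, Forest: 141×163/318 = 72.2736
  Species B, Grassland: 141×155/318 = 68.7264
  Species C, Forest: 138×163/318 = 70.7358
  Species C, Grassland: 138×155/318 = 67.2642
Contributions (O − E)²/E:
  (14 − 19.9906)²/19.9906 = 1.7952
  (25 − 19.0094)²/19.0094 = 1.8879
  (92 − 72.2736)²/72.2736 = 5.3841
  (49 − 68.7264)²/68.7264 = 5.6620
  (57 − 70.7358)²/70.7358 = 2.6673
  (81 − 67.2642)²/67.2642 = 2.8049
χ² = 1.7952 + 1.8879 + 5.3841 + 5.6620 + 2.6673 + 2.8049 = 20.20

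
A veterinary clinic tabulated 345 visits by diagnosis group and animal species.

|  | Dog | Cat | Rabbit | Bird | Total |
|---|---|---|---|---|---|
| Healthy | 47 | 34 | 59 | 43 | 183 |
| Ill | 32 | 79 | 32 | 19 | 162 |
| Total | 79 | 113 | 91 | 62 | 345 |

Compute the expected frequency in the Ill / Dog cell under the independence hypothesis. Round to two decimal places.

Row total (Ill) = 162; column total (Dog) = 79; grand total N = 345.
Expected count = (row total × column total) / N = 162 × 79 / 345 = 37.10.

37.10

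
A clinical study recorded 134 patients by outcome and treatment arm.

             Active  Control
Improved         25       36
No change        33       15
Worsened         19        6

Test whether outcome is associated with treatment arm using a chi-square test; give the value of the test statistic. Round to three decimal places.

12.794

Row totals: 61, 48, 25. Column totals: 77, 57. Grand total N = 134.
Expected counts (row total × column total / N):
  Improved, Active: 61×77/134 = 35.05224
  Improved, Control: 61×57/134 = 25.94776
  No change, Active: 48×77/134 = 27.58209
  No change, Control: 48×57/134 = 20.41791
  Worsened, Active: 25×77/134 = 14.36567
  Worsened, Control: 25×57/134 = 10.63433
Contributions (O − E)²/E:
  (25 − 35.05224)²/35.05224 = 2.8828
  (36 − 25.94776)²/25.94776 = 3.8943
  (33 − 27.58209)²/27.58209 = 1.0642
  (15 − 20.41791)²/20.41791 = 1.4376
  (19 − 14.36567)²/14.36567 = 1.4950
  (6 − 10.63433)²/10.63433 = 2.0196
χ² = 2.8828 + 3.8943 + 1.0642 + 1.4376 + 1.4950 + 2.0196 = 12.794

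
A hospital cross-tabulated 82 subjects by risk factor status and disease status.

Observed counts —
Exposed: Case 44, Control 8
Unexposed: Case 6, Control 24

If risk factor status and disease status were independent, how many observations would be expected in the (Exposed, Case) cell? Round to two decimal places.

31.71

Row total (Exposed) = 52; column total (Case) = 50; grand total N = 82.
Expected count = (row total × column total) / N = 52 × 50 / 82 = 31.71.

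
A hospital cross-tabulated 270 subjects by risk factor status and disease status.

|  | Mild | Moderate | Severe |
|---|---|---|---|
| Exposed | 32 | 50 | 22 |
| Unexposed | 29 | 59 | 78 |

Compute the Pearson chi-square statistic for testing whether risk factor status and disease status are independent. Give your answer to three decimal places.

Row totals: 104, 166. Column totals: 61, 109, 100. Grand total N = 270.
Expected counts (row total × column total / N):
  Exposed, Mild: 104×61/270 = 23.4963
  Exposed, Moderate: 104×109/270 = 41.9852
  Exposed, Severe: 104×100/270 = 38.5185
  Unexposed, Mild: 166×61/270 = 37.5037
  Unexposed, Moderate: 166×109/270 = 67.0148
  Unexposed, Severe: 166×100/270 = 61.4815
Contributions (O − E)²/E:
  (32 − 23.4963)²/23.4963 = 3.0776
  (50 − 41.9852)²/41.9852 = 1.5300
  (22 − 38.5185)²/38.5185 = 7.0839
  (29 − 37.5037)²/37.5037 = 1.9282
  (59 − 67.0148)²/67.0148 = 0.9585
  (78 − 61.4815)²/61.4815 = 4.4381
χ² = 3.0776 + 1.5300 + 7.0839 + 1.9282 + 0.9585 + 4.4381 = 19.016

19.016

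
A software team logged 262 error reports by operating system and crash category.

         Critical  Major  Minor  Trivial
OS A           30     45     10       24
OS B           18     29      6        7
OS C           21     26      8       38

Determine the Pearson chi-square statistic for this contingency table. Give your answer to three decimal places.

18.506

Row totals: 109, 60, 93. Column totals: 69, 100, 24, 69. Grand total N = 262.
Expected counts (row total × column total / N):
  OS A, Critical: 109×69/262 = 28.70611
  OS A, Major: 109×100/262 = 41.60305
  OS A, Minor: 109×24/262 = 9.98473
  OS A, Trivial: 109×69/262 = 28.70611
  OS B, Critical: 60×69/262 = 15.80153
  OS B, Major: 60×100/262 = 22.90076
  OS B, Minor: 60×24/262 = 5.49618
  OS B, Trivial: 60×69/262 = 15.80153
  OS C, Critical: 93×69/262 = 24.49237
  OS C, Major: 93×100/262 = 35.49618
  OS C, Minor: 93×24/262 = 8.51908
  OS C, Trivial: 93×69/262 = 24.49237
Contributions (O − E)²/E:
  (30 − 28.70611)²/28.70611 = 0.0583
  (45 − 41.60305)²/41.60305 = 0.2774
  (10 − 9.98473)²/9.98473 = 0.0000
  (24 − 28.70611)²/28.70611 = 0.7715
  (18 − 15.80153)²/15.80153 = 0.3059
  (29 − 22.90076)²/22.90076 = 1.6244
  (6 − 5.49618)²/5.49618 = 0.0462
  (7 − 15.80153)²/15.80153 = 4.9025
  (21 − 24.49237)²/24.49237 = 0.4980
  (26 − 35.49618)²/35.49618 = 2.5405
  (8 − 8.51908)²/8.51908 = 0.0316
  (38 − 24.49237)²/24.49237 = 7.4495
χ² = 0.0583 + 0.2774 + 0.0000 + 0.7715 + 0.3059 + 1.6244 + 0.0462 + 4.9025 + 0.4980 + 2.5405 + 0.0316 + 7.4495 = 18.506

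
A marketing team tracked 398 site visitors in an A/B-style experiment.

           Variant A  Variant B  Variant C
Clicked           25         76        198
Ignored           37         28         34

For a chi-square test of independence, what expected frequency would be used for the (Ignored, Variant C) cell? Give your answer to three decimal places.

Row total (Ignored) = 99; column total (Variant C) = 232; grand total N = 398.
Expected count = (row total × column total) / N = 99 × 232 / 398 = 57.709.

57.709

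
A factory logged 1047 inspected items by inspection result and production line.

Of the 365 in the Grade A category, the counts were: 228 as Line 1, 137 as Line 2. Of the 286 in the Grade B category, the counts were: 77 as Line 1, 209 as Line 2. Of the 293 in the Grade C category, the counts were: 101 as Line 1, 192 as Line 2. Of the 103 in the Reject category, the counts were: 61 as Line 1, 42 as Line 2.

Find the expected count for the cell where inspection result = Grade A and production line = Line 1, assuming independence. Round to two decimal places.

Row total (Grade A) = 365; column total (Line 1) = 467; grand total N = 1047.
Expected count = (row total × column total) / N = 365 × 467 / 1047 = 162.80.

162.80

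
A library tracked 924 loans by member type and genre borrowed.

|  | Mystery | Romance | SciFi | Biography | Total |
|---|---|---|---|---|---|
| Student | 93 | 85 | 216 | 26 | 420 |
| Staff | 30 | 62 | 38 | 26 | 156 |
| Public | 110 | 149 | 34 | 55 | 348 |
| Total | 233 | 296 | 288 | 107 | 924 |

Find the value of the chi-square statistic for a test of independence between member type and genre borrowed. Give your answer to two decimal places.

171.34

Grand total N = 924.
Expected counts (row total × column total / N):
  Student, Mystery: 420×233/924 = 105.9091
  Student, Romance: 420×296/924 = 134.5455
  Student, SciFi: 420×288/924 = 130.9091
  Student, Biography: 420×107/924 = 48.6364
  Staff, Mystery: 156×233/924 = 39.3377
  Staff, Romance: 156×296/924 = 49.9740
  Staff, SciFi: 156×288/924 = 48.6234
  Staff, Biography: 156×107/924 = 18.0649
  Public, Mystery: 348×233/924 = 87.7532
  Public, Romance: 348×296/924 = 111.4805
  Public, SciFi: 348×288/924 = 108.4675
  Public, Biography: 348×107/924 = 40.2987
Contributions (O − E)²/E:
  (93 − 105.9091)²/105.9091 = 1.5735
  (85 − 134.5455)²/134.5455 = 18.2448
  (216 − 130.9091)²/130.9091 = 55.3091
  (26 − 48.6364)²/48.6364 = 10.5355
  (30 − 39.3377)²/39.3377 = 2.2165
  (62 − 49.9740)²/49.9740 = 2.8940
  (38 − 48.6234)²/48.6234 = 2.3210
  (26 − 18.0649)²/18.0649 = 3.4855
  (110 − 87.7532)²/87.7532 = 5.6399
  (149 − 111.4805)²/111.4805 = 12.6274
  (34 − 108.4675)²/108.4675 = 51.1251
  (55 − 40.2987)²/40.2987 = 5.3632
χ² = 1.5735 + 18.2448 + 55.3091 + 10.5355 + 2.2165 + 2.8940 + 2.3210 + 3.4855 + 5.6399 + 12.6274 + 51.1251 + 5.3632 = 171.34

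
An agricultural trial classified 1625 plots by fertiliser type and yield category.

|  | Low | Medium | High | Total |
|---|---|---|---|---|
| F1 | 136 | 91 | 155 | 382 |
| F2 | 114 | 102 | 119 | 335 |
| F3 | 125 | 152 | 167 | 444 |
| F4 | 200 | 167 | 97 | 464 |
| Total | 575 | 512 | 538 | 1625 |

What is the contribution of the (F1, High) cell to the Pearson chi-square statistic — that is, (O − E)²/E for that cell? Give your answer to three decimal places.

Row total (F1) = 382; column total (High) = 538; N = 1625.
Expected count E = 382 × 538 / 1625 = 126.4714.
Contribution = (O − E)²/E = (155 − 126.4714)² / 126.4714 = 6.435.

6.435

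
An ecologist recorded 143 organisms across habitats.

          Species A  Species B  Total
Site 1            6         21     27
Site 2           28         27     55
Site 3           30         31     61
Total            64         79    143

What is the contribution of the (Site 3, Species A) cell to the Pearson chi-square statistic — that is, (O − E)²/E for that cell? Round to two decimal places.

Row total (Site 3) = 61; column total (Species A) = 64; N = 143.
Expected count E = 61 × 64 / 143 = 27.301.
Contribution = (O − E)²/E = (30 − 27.301)² / 27.301 = 0.27.

0.27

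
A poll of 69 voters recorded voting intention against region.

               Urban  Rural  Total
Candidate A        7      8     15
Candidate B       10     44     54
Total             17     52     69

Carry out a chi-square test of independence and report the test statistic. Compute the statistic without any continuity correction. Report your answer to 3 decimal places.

Grand total N = 69.
Expected counts (row total × column total / N):
  Candidate A, Urban: 15×17/69 = 3.6957
  Candidate A, Rural: 15×52/69 = 11.3043
  Candidate B, Urban: 54×17/69 = 13.3043
  Candidate B, Rural: 54×52/69 = 40.6957
Contributions (O − E)²/E:
  (7 − 3.6957)²/3.6957 = 2.9544
  (8 − 11.3043)²/11.3043 = 0.9659
  (10 − 13.3043)²/13.3043 = 0.8207
  (44 − 40.6957)²/40.6957 = 0.2683
χ² = 2.9544 + 0.9659 + 0.8207 + 0.2683 = 5.009

5.009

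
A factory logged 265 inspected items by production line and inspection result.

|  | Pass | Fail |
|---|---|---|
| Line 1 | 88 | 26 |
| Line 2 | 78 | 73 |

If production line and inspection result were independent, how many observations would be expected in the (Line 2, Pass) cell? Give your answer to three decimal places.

Row total (Line 2) = 151; column total (Pass) = 166; grand total N = 265.
Expected count = (row total × column total) / N = 151 × 166 / 265 = 94.589.

94.589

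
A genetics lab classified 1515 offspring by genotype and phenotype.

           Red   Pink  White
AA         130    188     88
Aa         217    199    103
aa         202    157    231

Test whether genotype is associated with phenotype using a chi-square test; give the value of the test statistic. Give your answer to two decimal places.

78.93

Row totals: 406, 519, 590. Column totals: 549, 544, 422. Grand total N = 1515.
Expected counts (row total × column total / N):
  AA, Red: 406×549/1515 = 147.125
  AA, Pink: 406×544/1515 = 145.785
  AA, White: 406×422/1515 = 113.090
  Aa, Red: 519×549/1515 = 188.073
  Aa, Pink: 519×544/1515 = 186.360
  Aa, White: 519×422/1515 = 144.566
  aa, Red: 590×549/1515 = 213.802
  aa, Pink: 590×544/1515 = 211.855
  aa, White: 590×422/1515 = 164.343
Contributions (O − E)²/E:
  (130 − 147.125)²/147.125 = 1.9933
  (188 − 145.785)²/145.785 = 12.2242
  (88 − 113.090)²/113.090 = 5.5664
  (217 − 188.073)²/188.073 = 4.4492
  (199 − 186.360)²/186.360 = 0.8573
  (103 − 144.566)²/144.566 = 11.9512
  (202 − 213.802)²/213.802 = 0.6515
  (157 − 211.855)²/211.855 = 14.2034
  (231 − 164.343)²/164.343 = 27.0359
χ² = 1.9933 + 12.2242 + 5.5664 + 4.4492 + 0.8573 + 11.9512 + 0.6515 + 14.2034 + 27.0359 = 78.93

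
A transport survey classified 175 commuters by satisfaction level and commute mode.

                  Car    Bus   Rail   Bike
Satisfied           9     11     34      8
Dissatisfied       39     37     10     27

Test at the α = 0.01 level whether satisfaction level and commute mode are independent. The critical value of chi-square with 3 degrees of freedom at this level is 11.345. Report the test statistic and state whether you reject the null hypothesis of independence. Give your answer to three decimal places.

Row totals: 62, 113. Column totals: 48, 48, 44, 35. Grand total N = 175.
Expected counts (row total × column total / N):
  Satisfied, Car: 62×48/175 = 17.0057
  Satisfied, Bus: 62×48/175 = 17.0057
  Satisfied, Rail: 62×44/175 = 15.5886
  Satisfied, Bike: 62×35/175 = 12.4000
  Dissatisfied, Car: 113×48/175 = 30.9943
  Dissatisfied, Bus: 113×48/175 = 30.9943
  Dissatisfied, Rail: 113×44/175 = 28.4114
  Dissatisfied, Bike: 113×35/175 = 22.6000
Contributions (O − E)²/E:
  (9 − 17.0057)²/17.0057 = 3.7688
  (11 − 17.0057)²/17.0057 = 2.1210
  (34 − 15.5886)²/15.5886 = 21.7454
  (8 − 12.4000)²/12.4000 = 1.5613
  (39 − 30.9943)²/30.9943 = 2.0678
  (37 − 30.9943)²/30.9943 = 1.1637
  (10 − 28.4114)²/28.4114 = 11.9311
  (27 − 22.6000)²/22.6000 = 0.8566
χ² = 3.7688 + 2.1210 + 21.7454 + 1.5613 + 2.0678 + 1.1637 + 11.9311 + 0.8566 = 45.216
df = (2−1)(4−1) = 3. Since 45.216 > 11.345, reject the null hypothesis of independence at α = 0.01.

45.216; reject H₀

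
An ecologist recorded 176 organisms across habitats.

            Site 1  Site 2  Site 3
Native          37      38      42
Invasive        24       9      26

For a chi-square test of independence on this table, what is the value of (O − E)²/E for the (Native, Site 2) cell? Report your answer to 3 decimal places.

1.461

Row total (Native) = 117; column total (Site 2) = 47; N = 176.
Expected count E = 117 × 47 / 176 = 31.2443.
Contribution = (O − E)²/E = (38 − 31.2443)² / 31.2443 = 1.461.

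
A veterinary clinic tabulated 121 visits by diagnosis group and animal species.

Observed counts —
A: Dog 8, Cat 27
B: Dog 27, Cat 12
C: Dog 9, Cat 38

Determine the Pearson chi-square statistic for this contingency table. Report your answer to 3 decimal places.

Row totals: 35, 39, 47. Column totals: 44, 77. Grand total N = 121.
Expected counts (row total × column total / N):
  A, Dog: 35×44/121 = 12.7273
  A, Cat: 35×77/121 = 22.2727
  B, Dog: 39×44/121 = 14.1818
  B, Cat: 39×77/121 = 24.8182
  C, Dog: 47×44/121 = 17.0909
  C, Cat: 47×77/121 = 29.9091
Contributions (O − E)²/E:
  (8 − 12.7273)²/12.7273 = 1.7559
  (27 − 22.2727)²/22.2727 = 1.0034
  (27 − 14.1818)²/14.1818 = 11.5857
  (12 − 24.8182)²/24.8182 = 6.6204
  (9 − 17.0909)²/17.0909 = 3.8303
  (38 − 29.9091)²/29.9091 = 2.1887
χ² = 1.7559 + 1.0034 + 11.5857 + 6.6204 + 3.8303 + 2.1887 = 26.984

26.984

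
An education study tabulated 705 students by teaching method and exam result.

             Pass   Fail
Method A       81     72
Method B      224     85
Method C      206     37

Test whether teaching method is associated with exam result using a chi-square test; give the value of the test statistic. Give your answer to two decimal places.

47.70

Row totals: 153, 309, 243. Column totals: 511, 194. Grand total N = 705.
Expected counts (row total × column total / N):
  Method A, Pass: 153×511/705 = 110.898
  Method A, Fail: 153×194/705 = 42.102
  Method B, Pass: 309×511/705 = 223.970
  Method B, Fail: 309×194/705 = 85.030
  Method C, Pass: 243×511/705 = 176.132
  Method C, Fail: 243×194/705 = 66.868
Contributions (O − E)²/E:
  (81 − 110.898)²/110.898 = 8.0605
  (72 − 42.102)²/42.102 = 21.2315
  (224 − 223.970)²/223.970 = 0.0000
  (85 − 85.030)²/85.030 = 0.0000
  (206 − 176.132)²/176.132 = 5.0649
  (37 − 66.868)²/66.868 = 13.3412
χ² = 8.0605 + 21.2315 + 0.0000 + 0.0000 + 5.0649 + 13.3412 = 47.70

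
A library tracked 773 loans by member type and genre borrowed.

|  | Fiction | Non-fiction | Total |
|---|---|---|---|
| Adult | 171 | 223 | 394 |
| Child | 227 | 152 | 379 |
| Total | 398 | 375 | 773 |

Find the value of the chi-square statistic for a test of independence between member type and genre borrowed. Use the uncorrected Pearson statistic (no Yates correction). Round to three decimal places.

Grand total N = 773.
Expected counts (row total × column total / N):
  Adult, Fiction: 394×398/773 = 202.8616
  Adult, Non-fiction: 394×375/773 = 191.1384
  Child, Fiction: 379×398/773 = 195.1384
  Child, Non-fiction: 379×375/773 = 183.8616
Contributions (O − E)²/E:
  (171 − 202.8616)²/202.8616 = 5.0042
  (223 − 191.1384)²/191.1384 = 5.3111
  (227 − 195.1384)²/195.1384 = 5.2023
  (152 − 183.8616)²/183.8616 = 5.5213
χ² = 5.0042 + 5.3111 + 5.2023 + 5.5213 = 21.039

21.039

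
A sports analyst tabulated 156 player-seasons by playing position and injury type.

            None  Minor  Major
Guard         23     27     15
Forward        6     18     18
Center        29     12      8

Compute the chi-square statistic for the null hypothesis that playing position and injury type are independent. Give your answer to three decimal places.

Row totals: 65, 42, 49. Column totals: 58, 57, 41. Grand total N = 156.
Expected counts (row total × column total / N):
  Guard, None: 65×58/156 = 24.1667
  Guard, Minor: 65×57/156 = 23.7500
  Guard, Major: 65×41/156 = 17.0833
  Forward, None: 42×58/156 = 15.6154
  Forward, Minor: 42×57/156 = 15.3462
  Forward, Major: 42×41/156 = 11.0385
  Center, None: 49×58/156 = 18.2179
  Center, Minor: 49×57/156 = 17.9038
  Center, Major: 49×41/156 = 12.8782
Contributions (O − E)²/E:
  (23 − 24.1667)²/24.1667 = 0.0563
  (27 − 23.7500)²/23.7500 = 0.4447
  (15 − 17.0833)²/17.0833 = 0.2541
  (6 − 15.6154)²/15.6154 = 5.9208
  (18 − 15.3462)²/15.3462 = 0.4589
  (18 − 11.0385)²/11.0385 = 4.3903
  (29 − 18.2179)²/18.2179 = 6.3813
  (12 − 17.9038)²/17.9038 = 1.9468
  (8 − 12.8782)²/12.8782 = 1.8478
χ² = 0.0563 + 0.4447 + 0.2541 + 5.9208 + 0.4589 + 4.3903 + 6.3813 + 1.9468 + 1.8478 = 21.701

21.701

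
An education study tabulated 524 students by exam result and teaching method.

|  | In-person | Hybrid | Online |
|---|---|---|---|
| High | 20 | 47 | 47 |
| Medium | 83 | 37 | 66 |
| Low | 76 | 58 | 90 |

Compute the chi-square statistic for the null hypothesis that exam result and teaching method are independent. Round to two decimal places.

28.07

Row totals: 114, 186, 224. Column totals: 179, 142, 203. Grand total N = 524.
Expected counts (row total × column total / N):
  High, In-person: 114×179/524 = 38.9427
  High, Hybrid: 114×142/524 = 30.8931
  High, Online: 114×203/524 = 44.1641
  Medium, In-person: 186×179/524 = 63.5382
  Medium, Hybrid: 186×142/524 = 50.4046
  Medium, Online: 186×203/524 = 72.0573
  Low, In-person: 224×179/524 = 76.5191
  Low, Hybrid: 224×142/524 = 60.7023
  Low, Online: 224×203/524 = 86.7786
Contributions (O − E)²/E:
  (20 − 38.9427)²/38.9427 = 9.2142
  (47 − 30.8931)²/30.8931 = 8.3977
  (47 − 44.1641)²/44.1641 = 0.1821
  (83 − 63.5382)²/63.5382 = 5.9612
  (37 − 50.4046)²/50.4046 = 3.5648
  (66 − 72.0573)²/72.0573 = 0.5092
  (76 − 76.5191)²/76.5191 = 0.0035
  (58 − 60.7023)²/60.7023 = 0.1203
  (90 − 86.7786)²/86.7786 = 0.1196
χ² = 9.2142 + 8.3977 + 0.1821 + 5.9612 + 3.5648 + 0.5092 + 0.0035 + 0.1203 + 0.1196 = 28.07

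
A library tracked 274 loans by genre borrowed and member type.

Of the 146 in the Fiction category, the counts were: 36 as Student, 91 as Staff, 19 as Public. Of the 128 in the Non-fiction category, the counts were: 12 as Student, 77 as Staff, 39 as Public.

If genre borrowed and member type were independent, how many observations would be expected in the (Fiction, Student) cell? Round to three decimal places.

25.577

Row total (Fiction) = 146; column total (Student) = 48; grand total N = 274.
Expected count = (row total × column total) / N = 146 × 48 / 274 = 25.577.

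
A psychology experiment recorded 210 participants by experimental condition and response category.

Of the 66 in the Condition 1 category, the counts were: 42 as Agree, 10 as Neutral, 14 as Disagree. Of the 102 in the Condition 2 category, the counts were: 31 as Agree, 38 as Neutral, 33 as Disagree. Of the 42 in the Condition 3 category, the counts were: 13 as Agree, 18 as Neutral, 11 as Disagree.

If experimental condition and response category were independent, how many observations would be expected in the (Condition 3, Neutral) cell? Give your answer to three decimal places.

Row total (Condition 3) = 42; column total (Neutral) = 66; grand total N = 210.
Expected count = (row total × column total) / N = 42 × 66 / 210 = 13.200.

13.200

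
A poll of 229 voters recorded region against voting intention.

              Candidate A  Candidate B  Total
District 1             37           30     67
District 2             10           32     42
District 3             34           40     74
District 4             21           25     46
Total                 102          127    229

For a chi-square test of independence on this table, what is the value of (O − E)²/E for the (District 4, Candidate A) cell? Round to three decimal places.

Row total (District 4) = 46; column total (Candidate A) = 102; N = 229.
Expected count E = 46 × 102 / 229 = 20.4891.
Contribution = (O − E)²/E = (21 − 20.4891)² / 20.4891 = 0.013.

0.013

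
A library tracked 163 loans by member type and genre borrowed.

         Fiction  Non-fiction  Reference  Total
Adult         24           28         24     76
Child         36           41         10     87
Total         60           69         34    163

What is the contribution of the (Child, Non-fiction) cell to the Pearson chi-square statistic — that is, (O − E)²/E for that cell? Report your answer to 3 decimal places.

0.473

Row total (Child) = 87; column total (Non-fiction) = 69; N = 163.
Expected count E = 87 × 69 / 163 = 36.8282.
Contribution = (O − E)²/E = (41 − 36.8282)² / 36.8282 = 0.473.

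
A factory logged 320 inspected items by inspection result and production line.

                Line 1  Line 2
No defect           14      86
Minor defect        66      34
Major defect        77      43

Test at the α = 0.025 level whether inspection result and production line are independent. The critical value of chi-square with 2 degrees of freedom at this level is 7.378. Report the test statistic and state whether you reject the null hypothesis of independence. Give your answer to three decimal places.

Row totals: 100, 100, 120. Column totals: 157, 163. Grand total N = 320.
Expected counts (row total × column total / N):
  No defect, Line 1: 100×157/320 = 49.0625
  No defect, Line 2: 100×163/320 = 50.9375
  Minor defect, Line 1: 100×157/320 = 49.0625
  Minor defect, Line 2: 100×163/320 = 50.9375
  Major defect, Line 1: 120×157/320 = 58.8750
  Major defect, Line 2: 120×163/320 = 61.1250
Contributions (O − E)²/E:
  (14 − 49.0625)²/49.0625 = 25.0574
  (86 − 50.9375)²/50.9375 = 24.1350
  (66 − 49.0625)²/49.0625 = 5.8472
  (34 − 50.9375)²/50.9375 = 5.6320
  (77 − 58.8750)²/58.8750 = 5.5799
  (43 − 61.1250)²/61.1250 = 5.3745
χ² = 25.0574 + 24.1350 + 5.8472 + 5.6320 + 5.5799 + 5.3745 = 71.626
df = (3−1)(2−1) = 2. Since 71.626 > 7.378, reject the null hypothesis of independence at α = 0.025.

71.626; reject H₀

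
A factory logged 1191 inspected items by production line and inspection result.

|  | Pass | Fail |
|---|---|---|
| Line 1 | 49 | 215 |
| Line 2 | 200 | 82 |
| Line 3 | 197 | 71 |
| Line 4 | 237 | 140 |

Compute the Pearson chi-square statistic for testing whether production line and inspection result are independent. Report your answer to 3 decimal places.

216.921

Row totals: 264, 282, 268, 377. Column totals: 683, 508. Grand total N = 1191.
Expected counts (row total × column total / N):
  Line 1, Pass: 264×683/1191 = 151.3955
  Line 1, Fail: 264×508/1191 = 112.6045
  Line 2, Pass: 282×683/1191 = 161.7179
  Line 2, Fail: 282×508/1191 = 120.2821
  Line 3, Pass: 268×683/1191 = 153.6893
  Line 3, Fail: 268×508/1191 = 114.3107
  Line 4, Pass: 377×683/1191 = 216.1973
  Line 4, Fail: 377×508/1191 = 160.8027
Contributions (O − E)²/E:
  (49 − 151.3955)²/151.3955 = 69.2546
  (215 − 112.6045)²/112.6045 = 93.1121
  (200 − 161.7179)²/161.7179 = 9.0622
  (82 − 120.2821)²/120.2821 = 12.1840
  (197 − 153.6893)²/153.6893 = 12.2053
  (71 − 114.3107)²/114.3107 = 16.4098
  (237 − 216.1973)²/216.1973 = 2.0017
  (140 − 160.8027)²/160.8027 = 2.6912
χ² = 69.2546 + 93.1121 + 9.0622 + 12.1840 + 12.2053 + 16.4098 + 2.0017 + 2.6912 = 216.921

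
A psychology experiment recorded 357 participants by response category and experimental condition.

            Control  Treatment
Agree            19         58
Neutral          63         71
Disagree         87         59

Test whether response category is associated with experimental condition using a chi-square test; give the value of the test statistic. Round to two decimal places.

Row totals: 77, 134, 146. Column totals: 169, 188. Grand total N = 357.
Expected counts (row total × column total / N):
  Agree, Control: 77×169/357 = 36.451
  Agree, Treatment: 77×188/357 = 40.549
  Neutral, Control: 134×169/357 = 63.434
  Neutral, Treatment: 134×188/357 = 70.566
  Disagree, Control: 146×169/357 = 69.115
  Disagree, Treatment: 146×188/357 = 76.885
Contributions (O − E)²/E:
  (19 − 36.451)²/36.451 = 8.3547
  (58 − 40.549)²/40.549 = 7.5104
  (63 − 63.434)²/63.434 = 0.0030
  (71 − 70.566)²/70.566 = 0.0027
  (87 − 69.115)²/69.115 = 4.6281
  (59 − 76.885)²/76.885 = 4.1604
χ² = 8.3547 + 7.5104 + 0.0030 + 0.0027 + 4.6281 + 4.1604 = 24.66

24.66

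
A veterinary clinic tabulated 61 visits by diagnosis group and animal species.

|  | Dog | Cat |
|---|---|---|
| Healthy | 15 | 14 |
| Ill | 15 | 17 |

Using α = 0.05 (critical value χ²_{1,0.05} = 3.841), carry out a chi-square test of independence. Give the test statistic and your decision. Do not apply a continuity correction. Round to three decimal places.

0.143; fail to reject H₀

Row totals: 29, 32. Column totals: 30, 31. Grand total N = 61.
Expected counts (row total × column total / N):
  Healthy, Dog: 29×30/61 = 14.2623
  Healthy, Cat: 29×31/61 = 14.7377
  Ill, Dog: 32×30/61 = 15.7377
  Ill, Cat: 32×31/61 = 16.2623
Contributions (O − E)²/E:
  (15 − 14.2623)²/14.2623 = 0.0382
  (14 − 14.7377)²/14.7377 = 0.0369
  (15 − 15.7377)²/15.7377 = 0.0346
  (17 − 16.2623)²/16.2623 = 0.0335
χ² = 0.0382 + 0.0369 + 0.0346 + 0.0335 = 0.143
df = (2−1)(2−1) = 1. Since 0.143 < 3.841, fail to reject the null hypothesis of independence at α = 0.05.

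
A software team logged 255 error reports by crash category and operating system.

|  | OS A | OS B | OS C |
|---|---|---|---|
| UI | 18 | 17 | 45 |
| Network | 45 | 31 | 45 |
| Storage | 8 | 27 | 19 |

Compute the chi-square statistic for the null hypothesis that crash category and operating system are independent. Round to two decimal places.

Row totals: 80, 121, 54. Column totals: 71, 75, 109. Grand total N = 255.
Expected counts (row total × column total / N):
  UI, OS A: 80×71/255 = 22.275
  UI, OS B: 80×75/255 = 23.529
  UI, OS C: 80×109/255 = 34.196
  Network, OS A: 121×71/255 = 33.690
  Network, OS B: 121×75/255 = 35.588
  Network, OS C: 121×109/255 = 51.722
  Storage, OS A: 54×71/255 = 15.035
  Storage, OS B: 54×75/255 = 15.882
  Storage, OS C: 54×109/255 = 23.082
Contributions (O − E)²/E:
  (18 − 22.275)²/22.275 = 0.8205
  (17 − 23.529)²/23.529 = 1.8117
  (45 − 34.196)²/34.196 = 3.4135
  (45 − 33.690)²/33.690 = 3.7969
  (31 − 35.588)²/35.588 = 0.5915
  (45 − 51.722)²/51.722 = 0.8736
  (8 − 15.035)²/15.035 = 3.2917
  (27 − 15.882)²/15.882 = 7.7830
  (19 − 23.082)²/23.082 = 0.7219
χ² = 0.8205 + 1.8117 + 3.4135 + 3.7969 + 0.5915 + 0.8736 + 3.2917 + 7.7830 + 0.7219 = 23.10

23.10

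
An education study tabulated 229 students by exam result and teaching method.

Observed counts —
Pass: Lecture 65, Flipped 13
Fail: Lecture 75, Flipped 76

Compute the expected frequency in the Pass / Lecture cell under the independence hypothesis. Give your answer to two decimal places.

47.69

Row total (Pass) = 78; column total (Lecture) = 140; grand total N = 229.
Expected count = (row total × column total) / N = 78 × 140 / 229 = 47.69.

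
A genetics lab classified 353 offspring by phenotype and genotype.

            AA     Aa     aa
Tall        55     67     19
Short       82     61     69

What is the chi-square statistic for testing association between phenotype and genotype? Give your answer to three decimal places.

20.563

Row totals: 141, 212. Column totals: 137, 128, 88. Grand total N = 353.
Expected counts (row total × column total / N):
  Tall, AA: 141×137/353 = 54.7224
  Tall, Aa: 141×128/353 = 51.1275
  Tall, aa: 141×88/353 = 35.1501
  Short, AA: 212×137/353 = 82.2776
  Short, Aa: 212×128/353 = 76.8725
  Short, aa: 212×88/353 = 52.8499
Contributions (O − E)²/E:
  (55 − 54.7224)²/54.7224 = 0.0014
  (67 − 51.1275)²/51.1275 = 4.9276
  (19 − 35.1501)²/35.1501 = 7.4203
  (82 − 82.2776)²/82.2776 = 0.0009
  (61 − 76.8725)²/76.8725 = 3.2773
  (69 − 52.8499)²/52.8499 = 4.9352
χ² = 0.0014 + 4.9276 + 7.4203 + 0.0009 + 3.2773 + 4.9352 = 20.563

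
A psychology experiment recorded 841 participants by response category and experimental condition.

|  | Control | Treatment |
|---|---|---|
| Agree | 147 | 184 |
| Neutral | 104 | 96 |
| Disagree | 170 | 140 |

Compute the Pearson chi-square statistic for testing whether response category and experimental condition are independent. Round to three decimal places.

7.358

Row totals: 331, 200, 310. Column totals: 421, 420. Grand total N = 841.
Expected counts (row total × column total / N):
  Agree, Control: 331×421/841 = 165.6968
  Agree, Treatment: 331×420/841 = 165.3032
  Neutral, Control: 200×421/841 = 100.1189
  Neutral, Treatment: 200×420/841 = 99.8811
  Disagree, Control: 310×421/841 = 155.1843
  Disagree, Treatment: 310×420/841 = 154.8157
Contributions (O − E)²/E:
  (147 − 165.6968)²/165.6968 = 2.1097
  (184 − 165.3032)²/165.3032 = 2.1147
  (104 − 100.1189)²/100.1189 = 0.1505
  (96 − 99.8811)²/99.8811 = 0.1508
  (170 − 155.1843)²/155.1843 = 1.4145
  (140 − 154.8157)²/154.8157 = 1.4178
χ² = 2.1097 + 2.1147 + 0.1505 + 0.1508 + 1.4145 + 1.4178 = 7.358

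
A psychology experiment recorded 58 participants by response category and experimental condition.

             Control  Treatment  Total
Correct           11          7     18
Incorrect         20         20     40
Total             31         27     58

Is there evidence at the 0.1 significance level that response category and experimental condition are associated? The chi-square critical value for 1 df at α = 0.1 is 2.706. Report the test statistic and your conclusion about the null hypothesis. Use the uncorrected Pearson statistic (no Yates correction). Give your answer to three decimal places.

0.616; fail to reject H₀

Grand total N = 58.
Expected counts (row total × column total / N):
  Correct, Control: 18×31/58 = 9.6207
  Correct, Treatment: 18×27/58 = 8.3793
  Incorrect, Control: 40×31/58 = 21.3793
  Incorrect, Treatment: 40×27/58 = 18.6207
Contributions (O − E)²/E:
  (11 − 9.6207)²/9.6207 = 0.1977
  (7 − 8.3793)²/8.3793 = 0.2270
  (20 − 21.3793)²/21.3793 = 0.0890
  (20 − 18.6207)²/18.6207 = 0.1022
χ² = 0.1977 + 0.2270 + 0.0890 + 0.1022 = 0.616
df = (2−1)(2−1) = 1. Since 0.616 < 2.706, fail to reject the null hypothesis of independence at α = 0.1.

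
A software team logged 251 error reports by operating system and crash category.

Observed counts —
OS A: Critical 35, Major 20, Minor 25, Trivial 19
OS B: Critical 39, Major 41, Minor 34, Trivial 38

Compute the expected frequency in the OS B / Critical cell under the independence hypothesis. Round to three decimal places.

Row total (OS B) = 152; column total (Critical) = 74; grand total N = 251.
Expected count = (row total × column total) / N = 152 × 74 / 251 = 44.813.

44.813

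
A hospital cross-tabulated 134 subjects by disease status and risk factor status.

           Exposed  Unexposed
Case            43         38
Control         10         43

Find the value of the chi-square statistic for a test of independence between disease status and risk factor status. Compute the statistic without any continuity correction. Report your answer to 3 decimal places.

15.690

Row totals: 81, 53. Column totals: 53, 81. Grand total N = 134.
Expected counts (row total × column total / N):
  Case, Exposed: 81×53/134 = 32.0373
  Case, Unexposed: 81×81/134 = 48.9627
  Control, Exposed: 53×53/134 = 20.9627
  Control, Unexposed: 53×81/134 = 32.0373
Contributions (O − E)²/E:
  (43 − 32.0373)²/32.0373 = 3.7513
  (38 − 48.9627)²/48.9627 = 2.4545
  (10 − 20.9627)²/20.9627 = 5.7331
  (43 − 32.0373)²/32.0373 = 3.7513
χ² = 3.7513 + 2.4545 + 5.7331 + 3.7513 = 15.690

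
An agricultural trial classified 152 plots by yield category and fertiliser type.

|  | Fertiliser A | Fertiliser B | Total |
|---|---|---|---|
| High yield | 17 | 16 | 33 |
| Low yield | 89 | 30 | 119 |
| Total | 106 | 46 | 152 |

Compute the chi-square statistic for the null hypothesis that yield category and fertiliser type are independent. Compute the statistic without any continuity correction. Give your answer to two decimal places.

Grand total N = 152.
Expected counts (row total × column total / N):
  High yield, Fertiliser A: 33×106/152 = 23.013
  High yield, Fertiliser B: 33×46/152 = 9.987
  Low yield, Fertiliser A: 119×106/152 = 82.987
  Low yield, Fertiliser B: 119×46/152 = 36.013
Contributions (O − E)²/E:
  (17 − 23.013)²/23.013 = 1.5711
  (16 − 9.987)²/9.987 = 3.6203
  (89 − 82.987)²/82.987 = 0.4357
  (30 − 36.013)²/36.013 = 1.0040
χ² = 1.5711 + 3.6203 + 0.4357 + 1.0040 = 6.63

6.63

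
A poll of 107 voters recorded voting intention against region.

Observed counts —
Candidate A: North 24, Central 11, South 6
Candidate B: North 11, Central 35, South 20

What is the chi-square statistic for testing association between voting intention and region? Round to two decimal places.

20.15

Row totals: 41, 66. Column totals: 35, 46, 26. Grand total N = 107.
Expected counts (row total × column total / N):
  Candidate A, North: 41×35/107 = 13.411
  Candidate A, Central: 41×46/107 = 17.626
  Candidate A, South: 41×26/107 = 9.963
  Candidate B, North: 66×35/107 = 21.589
  Candidate B, Central: 66×46/107 = 28.374
  Candidate B, South: 66×26/107 = 16.037
Contributions (O − E)²/E:
  (24 − 13.411)²/13.411 = 8.3608
  (11 − 17.626)²/17.626 = 2.4909
  (6 − 9.963)²/9.963 = 1.5764
  (11 − 21.589)²/21.589 = 5.1937
  (35 − 28.374)²/28.374 = 1.5473
  (20 − 16.037)²/16.037 = 0.9793
χ² = 8.3608 + 2.4909 + 1.5764 + 5.1937 + 1.5473 + 0.9793 = 20.15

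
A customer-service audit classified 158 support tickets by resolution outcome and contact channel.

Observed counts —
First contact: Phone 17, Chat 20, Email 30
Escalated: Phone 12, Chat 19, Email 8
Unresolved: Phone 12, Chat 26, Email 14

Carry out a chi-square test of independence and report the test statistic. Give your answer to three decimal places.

9.389

Row totals: 67, 39, 52. Column totals: 41, 65, 52. Grand total N = 158.
Expected counts (row total × column total / N):
  First contact, Phone: 67×41/158 = 17.3861
  First contact, Chat: 67×65/158 = 27.5633
  First contact, Email: 67×52/158 = 22.0506
  Escalated, Phone: 39×41/158 = 10.1203
  Escalated, Chat: 39×65/158 = 16.0443
  Escalated, Email: 39×52/158 = 12.8354
  Unresolved, Phone: 52×41/158 = 13.4937
  Unresolved, Chat: 52×65/158 = 21.3924
  Unresolved, Email: 52×52/158 = 17.1139
Contributions (O − E)²/E:
  (17 − 17.3861)²/17.3861 = 0.0086
  (20 − 27.5633)²/27.5633 = 2.0754
  (30 − 22.0506)²/22.0506 = 2.8658
  (12 − 10.1203)²/10.1203 = 0.3491
  (19 − 16.0443)²/16.0443 = 0.5445
  (8 − 12.8354)²/12.8354 = 1.8216
  (12 − 13.4937)²/13.4937 = 0.1653
  (26 − 21.3924)²/21.3924 = 0.9924
  (14 − 17.1139)²/17.1139 = 0.5666
χ² = 0.0086 + 2.0754 + 2.8658 + 0.3491 + 0.5445 + 1.8216 + 0.1653 + 0.9924 + 0.5666 = 9.389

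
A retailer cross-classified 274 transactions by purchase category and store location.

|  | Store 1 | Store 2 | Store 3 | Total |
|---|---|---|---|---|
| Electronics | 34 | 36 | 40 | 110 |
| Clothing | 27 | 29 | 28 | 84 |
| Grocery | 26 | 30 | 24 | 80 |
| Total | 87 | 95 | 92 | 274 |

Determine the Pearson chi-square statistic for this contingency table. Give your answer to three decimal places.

Grand total N = 274.
Expected counts (row total × column total / N):
  Electronics, Store 1: 110×87/274 = 34.9270
  Electronics, Store 2: 110×95/274 = 38.1387
  Electronics, Store 3: 110×92/274 = 36.9343
  Clothing, Store 1: 84×87/274 = 26.6715
  Clothing, Store 2: 84×95/274 = 29.1241
  Clothing, Store 3: 84×92/274 = 28.2044
  Grocery, Store 1: 80×87/274 = 25.4015
  Grocery, Store 2: 80×95/274 = 27.7372
  Grocery, Store 3: 80×92/274 = 26.8613
Contributions (O − E)²/E:
  (34 − 34.9270)²/34.9270 = 0.0246
  (36 − 38.1387)²/38.1387 = 0.1199
  (40 − 36.9343)²/36.9343 = 0.2545
  (27 − 26.6715)²/26.6715 = 0.0040
  (29 − 29.1241)²/29.1241 = 0.0005
  (28 − 28.2044)²/28.2044 = 0.0015
  (26 − 25.4015)²/25.4015 = 0.0141
  (30 − 27.7372)²/27.7372 = 0.1846
  (24 − 26.8613)²/26.8613 = 0.3048
χ² = 0.0246 + 0.1199 + 0.2545 + 0.0040 + 0.0005 + 0.0015 + 0.0141 + 0.1846 + 0.3048 = 0.909

0.909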